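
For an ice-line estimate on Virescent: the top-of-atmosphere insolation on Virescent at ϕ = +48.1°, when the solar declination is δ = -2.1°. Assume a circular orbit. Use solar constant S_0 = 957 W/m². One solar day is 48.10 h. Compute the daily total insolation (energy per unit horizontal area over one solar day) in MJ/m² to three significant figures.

cos h₀ = −tan(+48.1°) tan(-2.100°) = 0.0409, h₀ = 1.5299 rad.
Bracket: h₀ sin ϕ sin δ + cos ϕ cos δ sin h₀ = 1.5299×0.74431×-0.03664 + 0.66783×0.99933×0.99916 = -0.041723 + 0.666822 = 0.625099.
Q̄ = (S_0/π) × [bracket] = (957/π) × 0.625099 = 190.42 W/m².
Daily total = Q̄ × 48.10 h × 3600 s/h = 190.42 × 48.10 × 3600 / 10⁶ = 32.97 MJ/m².

33.0 MJ/m²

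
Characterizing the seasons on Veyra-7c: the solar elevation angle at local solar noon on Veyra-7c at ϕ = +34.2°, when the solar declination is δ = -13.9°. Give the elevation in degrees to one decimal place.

41.9°

At local noon the hour angle is zero, so the zenith angle equals |ϕ − δ| = |+34.2° − (-13.900°)| = 48.100°.
Elevation = 90° − 48.100° = 41.9°.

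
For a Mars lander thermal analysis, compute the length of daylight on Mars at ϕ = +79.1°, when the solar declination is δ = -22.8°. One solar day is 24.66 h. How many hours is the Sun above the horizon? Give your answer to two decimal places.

cos h₀ = −tan ϕ · tan δ = 2.1829 ≥ 1, so the Sun never rises (polar night) and h₀ = 0.
Daylight = 2h₀/(2π) × 24.66 h = (0.0000/π) × 24.66 = 0.00 h.

0.00 h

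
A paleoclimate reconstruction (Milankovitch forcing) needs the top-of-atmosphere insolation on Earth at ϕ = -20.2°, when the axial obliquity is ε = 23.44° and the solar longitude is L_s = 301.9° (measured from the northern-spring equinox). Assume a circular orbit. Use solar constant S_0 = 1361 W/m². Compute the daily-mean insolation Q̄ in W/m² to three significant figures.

Q̄ ≈ 465 W/m²

Solar declination: sin δ = sin ε · sin L_s = sin 23.44° × sin 301.9° = -0.33771, so δ = -19.737°.
cos h₀ = −tan(-20.2°) tan(-19.737°) = -0.1320, h₀ = 1.7032 rad.
Bracket: h₀ sin ϕ sin δ + cos ϕ cos δ sin h₀ = 1.7032×-0.34530×-0.33771 + 0.93849×0.94125×0.99125 = 0.198612 + 0.875624 = 1.074236.
Q̄ = (S_0/π) × [bracket] = (1361/π) × 1.074236 = 465.4 W/m².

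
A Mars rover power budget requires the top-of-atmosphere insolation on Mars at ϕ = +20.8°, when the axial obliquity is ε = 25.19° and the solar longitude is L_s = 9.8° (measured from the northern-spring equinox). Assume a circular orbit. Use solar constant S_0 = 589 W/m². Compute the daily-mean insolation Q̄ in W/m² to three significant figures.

Solar declination: sin δ = sin ε · sin L_s = sin 25.19° × sin 9.8° = 0.07244, so δ = +4.154°.
cos h₀ = −tan(+20.8°) tan(+4.154°) = -0.0276, h₀ = 1.5984 rad.
Bracket: h₀ sin ϕ sin δ + cos ϕ cos δ sin h₀ = 1.5984×0.35511×0.07244 + 0.93483×0.99737×0.99962 = 0.041118 + 0.932017 = 0.973135.
Q̄ = (S_0/π) × [bracket] = (589/π) × 0.973135 = 182.4 W/m².

Q̄ ≈ 182 W/m²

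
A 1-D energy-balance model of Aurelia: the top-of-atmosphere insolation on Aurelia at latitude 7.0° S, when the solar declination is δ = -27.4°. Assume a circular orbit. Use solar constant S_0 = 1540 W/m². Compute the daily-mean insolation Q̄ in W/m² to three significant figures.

cos h₀ = −tan(-7.0°) tan(-27.400°) = -0.0636, h₀ = 1.6345 rad.
Bracket: h₀ sin ϕ sin δ + cos ϕ cos δ sin h₀ = 1.6345×-0.12187×-0.46020 + 0.99255×0.88782×0.99797 = 0.091670 + 0.879417 = 0.971087.
Q̄ = (S_0/π) × [bracket] = (1540/π) × 0.971087 = 476.0 W/m².

Q̄ ≈ 476 W/m²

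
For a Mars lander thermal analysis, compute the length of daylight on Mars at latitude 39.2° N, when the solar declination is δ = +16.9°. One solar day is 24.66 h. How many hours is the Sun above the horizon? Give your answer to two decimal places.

cos H₀ = −tan φ · tan δ = −tan(+39.2°) × tan(+16.900°) = -0.2478, so H₀ = 1.8212 rad = 104.35°.
Daylight = 2H₀/(2π) × 24.66 h = (1.8212/π) × 24.66 = 14.30 h.

14.30 h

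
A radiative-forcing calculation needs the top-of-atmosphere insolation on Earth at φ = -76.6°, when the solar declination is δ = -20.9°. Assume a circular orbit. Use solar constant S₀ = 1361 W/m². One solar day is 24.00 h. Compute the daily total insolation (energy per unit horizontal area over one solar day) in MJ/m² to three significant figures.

cos H₀ = −tan(-76.6°) tan(-20.900°) = -1.6029 ≤ −1 ⇒ polar day, H₀ = π.
Bracket: H₀ sin φ sin δ + cos φ cos δ sin H₀ = 3.1416×-0.97278×-0.35674 + 0.23175×0.93420×0.00000 = 1.090228 + 0.000000 = 1.090228.
Q̄ = (S₀/π) × [bracket] = (1361/π) × 1.090228 = 472.31 W/m².
Daily total = Q̄ × 24.00 h × 3600 s/h = 472.31 × 24.00 × 3600 / 10⁶ = 40.81 MJ/m².

40.8 MJ/m²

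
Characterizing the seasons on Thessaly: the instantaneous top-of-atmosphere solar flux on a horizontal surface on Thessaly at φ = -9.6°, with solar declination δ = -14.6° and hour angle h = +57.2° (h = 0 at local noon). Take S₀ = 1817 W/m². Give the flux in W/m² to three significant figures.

cos θ_z = sin φ sin δ + cos φ cos δ cos h = 0.042037 + 0.516875 = 0.558912.
Flux = S₀ · cos θ_z = 1817 × 0.558912 = 1016 W/m².

1.02e+03 W/m²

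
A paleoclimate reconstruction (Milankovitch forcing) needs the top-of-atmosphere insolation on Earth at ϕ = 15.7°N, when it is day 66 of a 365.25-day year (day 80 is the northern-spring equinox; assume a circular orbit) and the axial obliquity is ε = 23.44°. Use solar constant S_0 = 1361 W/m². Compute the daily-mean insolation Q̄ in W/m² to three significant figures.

Q̄ ≈ 398 W/m²

Solar longitude: L_s = 360° × (66 − 80)/365.25 = -13.799°, i.e. -13.799° + 360° = 346.201°.
sin δ = sin 23.44° × sin 346.201° = -0.09488, so δ = -5.444°.
cos h₀ = −tan(+15.7°) tan(-5.444°) = 0.0268, h₀ = 1.5440 rad.
Bracket: h₀ sin ϕ sin δ + cos ϕ cos δ sin h₀ = 1.5440×0.27060×-0.09488 + 0.96269×0.99549×0.99964 = -0.039641 + 0.958003 = 0.918362.
Q̄ = (S_0/π) × [bracket] = (1361/π) × 0.918362 = 397.9 W/m².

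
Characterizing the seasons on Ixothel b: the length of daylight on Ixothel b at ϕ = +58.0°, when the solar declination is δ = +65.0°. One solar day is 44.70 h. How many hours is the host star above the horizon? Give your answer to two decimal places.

Sunrise equation: cos h₀ = −tan ϕ · tan δ = -3.4319 ≤ −1, so the host star never sets (polar day) and h₀ = π.
Daylight = 2h₀/(2π) × 44.70 h = (3.1416/π) × 44.70 = 44.70 h.

44.70 h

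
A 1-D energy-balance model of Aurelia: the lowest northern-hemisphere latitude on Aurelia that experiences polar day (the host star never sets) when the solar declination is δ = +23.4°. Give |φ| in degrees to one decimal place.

|φ| = 66.6°

Polar day requires cos H₀ = −tan φ tan δ ≤ −1, i.e. tan φ tan δ ≥ 1.
The boundary is |tan φ| · |tan δ| = 1, so |φ| = 90° − |δ| = 90° − 23.4° = 66.6° in the northern hemisphere.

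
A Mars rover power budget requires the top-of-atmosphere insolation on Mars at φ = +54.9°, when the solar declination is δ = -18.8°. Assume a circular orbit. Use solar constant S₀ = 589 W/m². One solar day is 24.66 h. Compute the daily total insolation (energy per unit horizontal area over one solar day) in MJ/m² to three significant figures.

3.25 MJ/m²

cos H₀ = −tan(+54.9°) tan(-18.800°) = 0.4844, H₀ = 1.0651 rad.
Bracket: H₀ sin φ sin δ + cos φ cos δ sin H₀ = 1.0651×0.81815×-0.32227 + 0.57501×0.94665×0.87486 = -0.280830 + 0.476215 = 0.195385.
Q̄ = (S₀/π) × [bracket] = (589/π) × 0.195385 = 36.632 W/m².
Daily total = Q̄ × 24.66 h × 3600 s/h = 36.632 × 24.66 × 3600 / 10⁶ = 3.252 MJ/m².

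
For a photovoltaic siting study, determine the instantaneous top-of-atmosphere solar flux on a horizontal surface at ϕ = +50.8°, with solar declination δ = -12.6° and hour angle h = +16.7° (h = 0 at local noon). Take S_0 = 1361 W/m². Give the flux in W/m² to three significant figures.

574 W/m²

cos θ_z = sin ϕ sin δ + cos ϕ cos δ cos h = -0.169049 + 0.590793 = 0.421744.
Flux = S_0 · cos θ_z = 1361 × 0.421744 = 574.0 W/m².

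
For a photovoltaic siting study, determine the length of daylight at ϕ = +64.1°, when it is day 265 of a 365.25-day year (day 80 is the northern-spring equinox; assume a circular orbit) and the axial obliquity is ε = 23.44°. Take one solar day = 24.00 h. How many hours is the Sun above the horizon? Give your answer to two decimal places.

11.74 h

Solar longitude: L_s = 360° × (265 − 80)/365.25 = 182.341°.
sin δ = sin 23.44° × sin 182.341° = -0.01625, so δ = -0.931°.
cos h₀ = −tan ϕ · tan δ = −tan(+64.1°) × tan(-0.931°) = 0.0335, so h₀ = 1.5373 rad = 88.08°.
Daylight = 2h₀/(2π) × 24.00 h = (1.5373/π) × 24.00 = 11.74 h.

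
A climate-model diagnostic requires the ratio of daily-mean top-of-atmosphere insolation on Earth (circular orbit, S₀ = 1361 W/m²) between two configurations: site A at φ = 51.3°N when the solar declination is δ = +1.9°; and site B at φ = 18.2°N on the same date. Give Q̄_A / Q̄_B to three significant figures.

— Configuration A (φ=+51.3°):
cos H₀ = −tan(+51.3°) tan(+1.900°) = -0.0414, H₀ = 1.6122 rad.
Bracket: H₀ sin φ sin δ + cos φ cos δ sin H₀ = 1.6122×0.78043×0.03316 + 0.62524×0.99945×0.99914 = 0.041722 + 0.624359 = 0.666081.
Q̄ = (S₀/π) × [bracket] = (1361/π) × 0.666081 = 288.56 W/m².
— Configuration B (φ=+18.2°):
cos H₀ = −tan(+18.2°) tan(+1.900°) = -0.0109, H₀ = 1.5817 rad.
Bracket: H₀ sin φ sin δ + cos φ cos δ sin H₀ = 1.5817×0.31233×0.03316 + 0.94997×0.99945×0.99994 = 0.016381 + 0.949391 = 0.965772.
Q̄ = (S₀/π) × [bracket] = (1361/π) × 0.965772 = 418.39 W/m².
Ratio Q̄_A / Q̄_B = 288.56 / 418.39 = 0.6897.

Q̄_A / Q̄_B ≈ 0.690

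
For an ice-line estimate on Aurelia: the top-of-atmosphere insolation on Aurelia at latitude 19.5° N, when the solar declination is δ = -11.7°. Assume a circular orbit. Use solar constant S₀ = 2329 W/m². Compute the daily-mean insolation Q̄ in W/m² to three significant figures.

Q̄ ≈ 607 W/m²

cos H₀ = −tan(+19.5°) tan(-11.700°) = 0.0733, H₀ = 1.4974 rad.
Bracket: H₀ sin φ sin δ + cos φ cos δ sin H₀ = 1.4974×0.33381×-0.20279 + 0.94264×0.97922×0.99731 = -0.101364 + 0.920569 = 0.819205.
Q̄ = (S₀/π) × [bracket] = (2329/π) × 0.819205 = 607.3 W/m².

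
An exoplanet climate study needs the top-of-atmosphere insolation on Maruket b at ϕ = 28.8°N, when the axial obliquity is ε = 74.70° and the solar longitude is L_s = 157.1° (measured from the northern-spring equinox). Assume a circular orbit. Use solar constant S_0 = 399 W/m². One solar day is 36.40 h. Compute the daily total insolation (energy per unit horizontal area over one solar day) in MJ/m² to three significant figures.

18.6 MJ/m²

Solar declination: sin δ = sin ε · sin L_s = sin 74.70° × sin 157.1° = 0.37533, so δ = +22.045°.
cos h₀ = −tan(+28.8°) tan(+22.045°) = -0.2226, h₀ = 1.7953 rad.
Bracket: h₀ sin ϕ sin δ + cos ϕ cos δ sin h₀ = 1.7953×0.48175×0.37533 + 0.87631×0.92689×0.97491 = 0.324618 + 0.791864 = 1.116482.
Q̄ = (S_0/π) × [bracket] = (399/π) × 1.116482 = 141.80 W/m².
Daily total = Q̄ × 36.40 h × 3600 s/h = 141.80 × 36.40 × 3600 / 10⁶ = 18.58 MJ/m².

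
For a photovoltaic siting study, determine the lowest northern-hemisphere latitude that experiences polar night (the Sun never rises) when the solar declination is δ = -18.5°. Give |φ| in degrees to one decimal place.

|φ| = 71.5°

Polar night requires cos H₀ = −tan φ tan δ ≥ 1, i.e. tan φ tan δ ≤ −1.
The boundary is |tan φ| · |tan δ| = 1, so |φ| = 90° − |δ| = 90° − 18.5° = 71.5° in the northern hemisphere.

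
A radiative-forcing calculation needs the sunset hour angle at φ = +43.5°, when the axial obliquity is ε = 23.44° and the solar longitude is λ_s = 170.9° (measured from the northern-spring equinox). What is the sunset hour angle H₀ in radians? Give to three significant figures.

H₀ = 1.63 rad

Solar declination: sin δ = sin ε · sin λ_s = sin 23.44° × sin 170.9° = 0.06291, so δ = +3.607°.
cos H₀ = −tan φ · tan δ = −tan(+43.5°) × tan(+3.607°) = -0.0598, so H₀ = 1.6307 rad = 93.43°.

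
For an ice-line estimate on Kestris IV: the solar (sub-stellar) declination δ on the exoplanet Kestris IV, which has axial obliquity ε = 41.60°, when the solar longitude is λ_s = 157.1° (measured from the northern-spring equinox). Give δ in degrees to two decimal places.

sin δ = sin ε · sin λ_s = sin 41.60° × sin 157.1° = 0.258350.
δ = arcsin(0.258350) = +14.97°.

δ = +14.97°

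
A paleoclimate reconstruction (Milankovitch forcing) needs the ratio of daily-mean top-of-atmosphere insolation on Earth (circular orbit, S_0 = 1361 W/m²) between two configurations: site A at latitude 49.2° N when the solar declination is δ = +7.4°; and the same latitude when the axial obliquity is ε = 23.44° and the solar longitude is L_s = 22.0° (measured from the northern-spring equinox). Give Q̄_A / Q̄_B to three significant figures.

— Configuration A (ϕ=+49.2°):
cos h₀ = −tan(+49.2°) tan(+7.400°) = -0.1505, h₀ = 1.7218 rad.
Bracket: h₀ sin ϕ sin δ + cos ϕ cos δ sin h₀ = 1.7218×0.75700×0.12880 + 0.65342×0.99167×0.98862 = 0.167878 + 0.640603 = 0.808481.
Q̄ = (S_0/π) × [bracket] = (1361/π) × 0.808481 = 350.25 W/m².
— Configuration B (ϕ=+49.2°):
Solar declination: sin δ = sin ε · sin L_s = sin 23.44° × sin 22.0° = 0.14901, so δ = +8.570°.
cos h₀ = −tan(+49.2°) tan(+8.570°) = -0.1746, h₀ = 1.7463 rad.
Bracket: h₀ sin ϕ sin δ + cos ϕ cos δ sin h₀ = 1.7463×0.75700×0.14901 + 0.65342×0.98884×0.98464 = 0.196984 + 0.636203 = 0.833187.
Q̄ = (S_0/π) × [bracket] = (1361/π) × 0.833187 = 360.95 W/m².
Ratio Q̄_A / Q̄_B = 350.25 / 360.95 = 0.9704.

Q̄_A / Q̄_B ≈ 0.970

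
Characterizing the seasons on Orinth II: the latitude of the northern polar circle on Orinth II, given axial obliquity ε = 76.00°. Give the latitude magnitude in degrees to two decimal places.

14.00°

The polar circle is the lowest latitude that experiences at least one full rotation of continuous daylight at the northern-summer solstice; it lies at |ϕ| = 90° − ε = 90° − 76.00° = 14.00°.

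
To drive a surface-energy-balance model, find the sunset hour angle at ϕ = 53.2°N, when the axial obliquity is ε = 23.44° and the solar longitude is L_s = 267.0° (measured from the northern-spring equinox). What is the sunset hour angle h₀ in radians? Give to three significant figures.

h₀ = 0.954 rad

Solar declination: sin δ = sin ε · sin L_s = sin 23.44° × sin 267.0° = -0.39724, so δ = -23.406°.
cos h₀ = −tan ϕ · tan δ = −tan(+53.2°) × tan(-23.406°) = 0.5786, so h₀ = 0.9538 rad = 54.65°.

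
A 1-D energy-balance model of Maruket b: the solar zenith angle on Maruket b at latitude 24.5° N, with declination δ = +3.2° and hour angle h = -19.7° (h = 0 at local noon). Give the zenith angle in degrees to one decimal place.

cos θ_z = sin ϕ sin δ + cos ϕ cos δ cos h = 0.023149 + 0.855366 = 0.878515.
θ_z = arccos(0.878515) = 28.5°.

θ_z = 28.5°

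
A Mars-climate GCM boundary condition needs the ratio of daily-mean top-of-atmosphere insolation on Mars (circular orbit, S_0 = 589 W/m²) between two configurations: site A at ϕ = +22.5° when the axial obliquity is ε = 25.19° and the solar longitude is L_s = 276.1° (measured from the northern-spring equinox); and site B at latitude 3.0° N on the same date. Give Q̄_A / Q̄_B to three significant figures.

Q̄_A / Q̄_B ≈ 0.688

— Configuration A (ϕ=+22.5°):
Solar declination: sin δ = sin ε · sin L_s = sin 25.19° × sin 276.1° = -0.42321, so δ = -25.038°.
cos h₀ = −tan(+22.5°) tan(-25.038°) = 0.1935, h₀ = 1.3761 rad.
Bracket: h₀ sin ϕ sin δ + cos ϕ cos δ sin h₀ = 1.3761×0.38268×-0.42321 + 0.92388×0.90603×0.98110 = -0.222865 + 0.821243 = 0.598378.
Q̄ = (S_0/π) × [bracket] = (589/π) × 0.598378 = 112.19 W/m².
— Configuration B (ϕ=+3.0°):
cos h₀ = −tan(+3.0°) tan(-25.038°) = 0.0245, h₀ = 1.5463 rad.
Bracket: h₀ sin ϕ sin δ + cos ϕ cos δ sin h₀ = 1.5463×0.05234×-0.42321 + 0.99863×0.90603×0.99970 = -0.034252 + 0.904517 = 0.870265.
Q̄ = (S_0/π) × [bracket] = (589/π) × 0.870265 = 163.16 W/m².
Ratio Q̄_A / Q̄_B = 112.19 / 163.16 = 0.6876.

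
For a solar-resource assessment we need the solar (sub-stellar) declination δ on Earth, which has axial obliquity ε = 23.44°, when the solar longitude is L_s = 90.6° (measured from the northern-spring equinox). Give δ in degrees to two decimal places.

sin δ = sin ε · sin L_s = sin 23.44° × sin 90.6° = 0.397767.
δ = arcsin(0.397767) = +23.44°.

δ = +23.44°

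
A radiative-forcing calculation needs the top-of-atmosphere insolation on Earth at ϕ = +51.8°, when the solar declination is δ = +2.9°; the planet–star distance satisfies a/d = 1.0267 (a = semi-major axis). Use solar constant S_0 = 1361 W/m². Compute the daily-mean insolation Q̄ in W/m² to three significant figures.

cos h₀ = −tan(+51.8°) tan(+2.900°) = -0.0644, h₀ = 1.6352 rad.
Bracket: h₀ sin ϕ sin δ + cos ϕ cos δ sin h₀ = 1.6352×0.78586×0.05059 + 0.61841×0.99872×0.99793 = 0.065010 + 0.616340 = 0.681350.
Inverse-square distance factor (a/d)² = 1.0267² = 1.054113.
Q̄ = (S_0/π) × 1.054113 × [bracket] = (1361/π) × 1.054113 × 0.681350 = 311.1 W/m².

Q̄ ≈ 311 W/m²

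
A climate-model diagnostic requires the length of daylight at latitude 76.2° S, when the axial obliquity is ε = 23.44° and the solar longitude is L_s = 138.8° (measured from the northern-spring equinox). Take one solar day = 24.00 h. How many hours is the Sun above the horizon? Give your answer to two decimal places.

0.00 h

Solar declination: sin δ = sin ε · sin L_s = sin 23.44° × sin 138.8° = 0.26202, so δ = +15.190°.
cos h₀ = −tan ϕ · tan δ = 1.1054 ≥ 1, so the Sun never rises (polar night) and h₀ = 0.
Daylight = 2h₀/(2π) × 24.00 h = (0.0000/π) × 24.00 = 0.00 h.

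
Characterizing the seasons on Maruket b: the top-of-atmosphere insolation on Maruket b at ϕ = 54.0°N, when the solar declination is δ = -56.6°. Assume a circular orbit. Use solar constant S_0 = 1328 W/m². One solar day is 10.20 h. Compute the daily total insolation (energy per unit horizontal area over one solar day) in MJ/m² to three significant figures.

0.00 MJ/m²

cos h₀ = −tan(+54.0°) tan(-56.600°) = 2.0874 ≥ 1 ⇒ polar night, h₀ = 0 and Q̄ = 0.
Daily total = Q̄ × 10.20 h × 3600 s/h = 0.00 MJ/m².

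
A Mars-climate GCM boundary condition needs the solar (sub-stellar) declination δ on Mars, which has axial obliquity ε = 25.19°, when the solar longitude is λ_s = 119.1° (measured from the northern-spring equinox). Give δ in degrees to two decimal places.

δ = +21.83°

sin δ = sin ε · sin λ_s = sin 25.19° × sin 119.1° = 0.371896.
δ = arcsin(0.371896) = +21.83°.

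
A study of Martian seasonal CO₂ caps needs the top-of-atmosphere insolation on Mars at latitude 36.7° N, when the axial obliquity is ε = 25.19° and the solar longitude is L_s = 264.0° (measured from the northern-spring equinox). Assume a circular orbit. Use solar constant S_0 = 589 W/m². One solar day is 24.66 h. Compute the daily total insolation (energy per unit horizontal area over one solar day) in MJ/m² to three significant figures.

6.22 MJ/m²

Solar declination: sin δ = sin ε · sin L_s = sin 25.19° × sin 264.0° = -0.42329, so δ = -25.042°.
cos h₀ = −tan(+36.7°) tan(-25.042°) = 0.3482, h₀ = 1.2151 rad.
Bracket: h₀ sin ϕ sin δ + cos ϕ cos δ sin h₀ = 1.2151×0.59763×-0.42329 + 0.80178×0.90599×0.93740 = -0.307385 + 0.680932 = 0.373547.
Q̄ = (S_0/π) × [bracket] = (589/π) × 0.373547 = 70.034 W/m².
Daily total = Q̄ × 24.66 h × 3600 s/h = 70.034 × 24.66 × 3600 / 10⁶ = 6.217 MJ/m².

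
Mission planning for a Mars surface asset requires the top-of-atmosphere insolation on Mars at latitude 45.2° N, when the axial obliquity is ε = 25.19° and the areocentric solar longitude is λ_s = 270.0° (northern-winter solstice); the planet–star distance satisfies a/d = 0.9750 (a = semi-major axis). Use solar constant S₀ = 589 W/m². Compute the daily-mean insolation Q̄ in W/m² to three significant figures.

Q̄ ≈ 42.1 W/m²

sin δ = sin 25.19° × sin 270.0° = -0.42562, so δ = -25.190°.
cos H₀ = −tan(+45.2°) tan(-25.190°) = 0.4736, H₀ = 1.0774 rad.
Bracket: H₀ sin φ sin δ + cos φ cos δ sin H₀ = 1.0774×0.70957×-0.42562 + 0.70463×0.90490×0.88072 = -0.325383 + 0.561564 = 0.236181.
Inverse-square distance factor (a/d)² = 0.9750² = 0.950625.
Q̄ = (S₀/π) × 0.950625 × [bracket] = (589/π) × 0.950625 × 0.236181 = 42.09 W/m².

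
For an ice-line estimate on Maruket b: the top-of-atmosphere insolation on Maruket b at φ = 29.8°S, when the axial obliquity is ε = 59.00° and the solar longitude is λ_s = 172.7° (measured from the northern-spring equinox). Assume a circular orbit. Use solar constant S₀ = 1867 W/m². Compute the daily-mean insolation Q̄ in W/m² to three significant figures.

Q̄ ≈ 463 W/m²

Solar declination: sin δ = sin ε · sin λ_s = sin 59.00° × sin 172.7° = 0.10892, so δ = +6.253°.
cos H₀ = −tan(-29.8°) tan(+6.253°) = 0.0627, H₀ = 1.5080 rad.
Bracket: H₀ sin φ sin δ + cos φ cos δ sin H₀ = 1.5080×-0.49697×0.10892 + 0.86777×0.99405×0.99803 = -0.081628 + 0.860907 = 0.779279.
Q̄ = (S₀/π) × [bracket] = (1867/π) × 0.779279 = 463.1 W/m².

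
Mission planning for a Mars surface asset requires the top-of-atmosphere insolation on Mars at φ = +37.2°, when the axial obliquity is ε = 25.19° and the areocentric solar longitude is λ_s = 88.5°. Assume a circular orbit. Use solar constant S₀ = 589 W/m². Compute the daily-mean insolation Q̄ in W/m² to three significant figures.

sin δ = sin 25.19° × sin 88.5° = 0.42548, so δ = +25.181°.
cos H₀ = −tan(+37.2°) tan(+25.181°) = -0.3569, H₀ = 1.9357 rad.
Bracket: H₀ sin φ sin δ + cos φ cos δ sin H₀ = 1.9357×0.60460×0.42548 + 0.79653×0.90497×0.93416 = 0.497950 + 0.673376 = 1.171326.
Q̄ = (S₀/π) × [bracket] = (589/π) × 1.171326 = 219.6 W/m².

Q̄ ≈ 220 W/m²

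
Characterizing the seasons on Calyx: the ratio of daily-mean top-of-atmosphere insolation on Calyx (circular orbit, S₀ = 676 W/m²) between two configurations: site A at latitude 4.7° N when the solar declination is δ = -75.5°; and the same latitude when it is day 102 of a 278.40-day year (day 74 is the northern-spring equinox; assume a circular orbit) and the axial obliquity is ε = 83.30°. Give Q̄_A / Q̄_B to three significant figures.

— Configuration A (φ=+4.7°):
cos H₀ = −tan(+4.7°) tan(-75.500°) = 0.3179, H₀ = 1.2473 rad.
Bracket: H₀ sin φ sin δ + cos φ cos δ sin H₀ = 1.2473×0.08194×-0.96815 + 0.99664×0.25038×0.94812 = -0.098949 + 0.236593 = 0.137644.
Q̄ = (S₀/π) × [bracket] = (676/π) × 0.137644 = 29.618 W/m².
— Configuration B (φ=+4.7°):
Solar longitude: λ_s = 360° × (102 − 74)/278.40 = 36.207°.
sin δ = sin 83.30° × sin 36.207° = 0.58667, so δ = +35.921°.
cos H₀ = −tan(+4.7°) tan(+35.921°) = -0.0596, H₀ = 1.6304 rad.
Bracket: H₀ sin φ sin δ + cos φ cos δ sin H₀ = 1.6304×0.08194×0.58667 + 0.99664×0.80983×0.99822 = 0.078376 + 0.805672 = 0.884048.
Q̄ = (S₀/π) × [bracket] = (676/π) × 0.884048 = 190.23 W/m².
Ratio Q̄_A / Q̄_B = 29.618 / 190.23 = 0.1557.

Q̄_A / Q̄_B ≈ 0.156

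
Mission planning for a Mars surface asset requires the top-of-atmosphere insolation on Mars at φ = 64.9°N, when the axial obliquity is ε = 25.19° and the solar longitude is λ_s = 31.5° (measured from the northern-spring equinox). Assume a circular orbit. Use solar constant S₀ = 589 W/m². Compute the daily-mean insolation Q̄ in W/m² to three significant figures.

Q̄ ≈ 146 W/m²

Solar declination: sin δ = sin ε · sin λ_s = sin 25.19° × sin 31.5° = 0.22239, so δ = +12.849°.
cos H₀ = −tan(+64.9°) tan(+12.849°) = -0.4869, H₀ = 2.0794 rad.
Bracket: H₀ sin φ sin δ + cos φ cos δ sin H₀ = 2.0794×0.90557×0.22239 + 0.42420×0.97496×0.87344 = 0.418770 + 0.361236 = 0.780006.
Q̄ = (S₀/π) × [bracket] = (589/π) × 0.780006 = 146.2 W/m².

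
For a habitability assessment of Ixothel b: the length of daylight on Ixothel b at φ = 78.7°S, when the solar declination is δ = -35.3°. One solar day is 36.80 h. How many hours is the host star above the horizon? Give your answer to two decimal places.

36.80 h

Sunrise equation: cos H₀ = −tan φ · tan δ = -3.5434 ≤ −1, so the host star never sets (polar day) and H₀ = π.
Daylight = 2H₀/(2π) × 36.80 h = (3.1416/π) × 36.80 = 36.80 h.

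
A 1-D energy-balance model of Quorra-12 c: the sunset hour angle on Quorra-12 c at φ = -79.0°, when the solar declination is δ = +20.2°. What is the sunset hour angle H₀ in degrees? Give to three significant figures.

cos H₀ = −tan φ · tan δ = 1.8928 ≥ 1, so the host star never rises (polar night) and H₀ = 0.

H₀ = 0.00°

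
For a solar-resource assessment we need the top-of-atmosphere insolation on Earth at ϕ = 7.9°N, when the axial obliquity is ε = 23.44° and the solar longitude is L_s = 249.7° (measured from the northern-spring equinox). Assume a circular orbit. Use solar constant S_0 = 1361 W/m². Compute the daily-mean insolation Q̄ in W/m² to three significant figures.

Q̄ ≈ 364 W/m²

Solar declination: sin δ = sin ε · sin L_s = sin 23.44° × sin 249.7° = -0.37308, so δ = -21.906°.
cos h₀ = −tan(+7.9°) tan(-21.906°) = 0.0558, h₀ = 1.5150 rad.
Bracket: h₀ sin ϕ sin δ + cos ϕ cos δ sin h₀ = 1.5150×0.13744×-0.37308 + 0.99051×0.92780×0.99844 = -0.077683 + 0.917562 = 0.839879.
Q̄ = (S_0/π) × [bracket] = (1361/π) × 0.839879 = 363.9 W/m².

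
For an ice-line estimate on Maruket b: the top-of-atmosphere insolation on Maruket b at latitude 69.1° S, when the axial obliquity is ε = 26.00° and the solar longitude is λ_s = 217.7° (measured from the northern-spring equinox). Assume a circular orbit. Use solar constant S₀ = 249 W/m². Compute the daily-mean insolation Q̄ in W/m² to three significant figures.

Solar declination: sin δ = sin ε · sin λ_s = sin 26.00° × sin 217.7° = -0.26808, so δ = -15.550°.
cos H₀ = −tan(-69.1°) tan(-15.550°) = -0.7287, H₀ = 2.3872 rad.
Bracket: H₀ sin φ sin δ + cos φ cos δ sin H₀ = 2.3872×-0.93420×-0.26808 + 0.35674×0.96340×0.68484 = 0.597851 + 0.235368 = 0.833219.
Q̄ = (S₀/π) × [bracket] = (249/π) × 0.833219 = 66.04 W/m².

Q̄ ≈ 66.0 W/m²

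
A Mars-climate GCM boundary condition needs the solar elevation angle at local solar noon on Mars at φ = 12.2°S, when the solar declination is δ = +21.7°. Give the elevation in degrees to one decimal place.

56.1°

At local noon the hour angle is zero, so the zenith angle equals |φ − δ| = |-12.2° − (+21.700°)| = 33.900°.
Elevation = 90° − 33.900° = 56.1°.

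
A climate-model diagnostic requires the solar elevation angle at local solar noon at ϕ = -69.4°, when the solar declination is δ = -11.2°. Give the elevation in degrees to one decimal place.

At local noon the hour angle is zero, so the zenith angle equals |ϕ − δ| = |-69.4° − (-11.200°)| = 58.200°.
Elevation = 90° − 58.200° = 31.8°.

31.8°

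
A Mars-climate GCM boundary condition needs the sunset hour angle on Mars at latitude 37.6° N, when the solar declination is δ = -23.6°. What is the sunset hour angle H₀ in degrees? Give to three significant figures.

H₀ = 70.3°

cos H₀ = −tan φ · tan δ = −tan(+37.6°) × tan(-23.600°) = 0.3365, so H₀ = 1.2277 rad = 70.34°.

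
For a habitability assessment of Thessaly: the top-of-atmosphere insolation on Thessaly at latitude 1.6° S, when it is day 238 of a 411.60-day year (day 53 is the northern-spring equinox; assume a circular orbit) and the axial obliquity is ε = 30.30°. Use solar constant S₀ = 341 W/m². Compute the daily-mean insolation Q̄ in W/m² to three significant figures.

Solar longitude: λ_s = 360° × (238 − 53)/411.60 = 161.808°.
sin δ = sin 30.30° × sin 161.808° = 0.15752, so δ = +9.063°.
cos H₀ = −tan(-1.6°) tan(+9.063°) = 0.0045, H₀ = 1.5663 rad.
Bracket: H₀ sin φ sin δ + cos φ cos δ sin H₀ = 1.5663×-0.02792×0.15752 + 0.99961×0.98752×0.99999 = -0.006889 + 0.987125 = 0.980236.
Q̄ = (S₀/π) × [bracket] = (341/π) × 0.980236 = 106.4 W/m².

Q̄ ≈ 106 W/m²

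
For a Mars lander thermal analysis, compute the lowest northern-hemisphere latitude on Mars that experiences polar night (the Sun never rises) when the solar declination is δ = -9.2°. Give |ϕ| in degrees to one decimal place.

|ϕ| = 80.8°

Polar night requires cos h₀ = −tan ϕ tan δ ≥ 1, i.e. tan ϕ tan δ ≤ −1.
The boundary is |tan ϕ| · |tan δ| = 1, so |ϕ| = 90° − |δ| = 90° − 9.2° = 80.8° in the northern hemisphere.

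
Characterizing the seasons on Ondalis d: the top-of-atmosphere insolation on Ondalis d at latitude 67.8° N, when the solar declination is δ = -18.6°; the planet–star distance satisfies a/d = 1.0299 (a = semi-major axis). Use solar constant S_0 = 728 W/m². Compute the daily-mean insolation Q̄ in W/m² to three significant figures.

cos h₀ = −tan(+67.8°) tan(-18.600°) = 0.8247, h₀ = 0.6012 rad.
Bracket: h₀ sin ϕ sin δ + cos ϕ cos δ sin h₀ = 0.6012×0.92587×-0.31896 + 0.37784×0.94777×0.56563 = -0.177544 + 0.202555 = 0.025011.
Inverse-square distance factor (a/d)² = 1.0299² = 1.060694.
Q̄ = (S_0/π) × 1.060694 × [bracket] = (728/π) × 1.060694 × 0.025011 = 6.148 W/m².

Q̄ ≈ 6.15 W/m²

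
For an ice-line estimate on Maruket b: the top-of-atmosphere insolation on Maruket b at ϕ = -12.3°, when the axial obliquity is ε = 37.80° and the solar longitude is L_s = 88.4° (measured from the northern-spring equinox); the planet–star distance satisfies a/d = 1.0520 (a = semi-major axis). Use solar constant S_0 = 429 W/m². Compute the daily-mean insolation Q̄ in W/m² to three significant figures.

Solar declination: sin δ = sin ε · sin L_s = sin 37.80° × sin 88.4° = 0.61267, so δ = +37.783°.
cos h₀ = −tan(-12.3°) tan(+37.783°) = 0.1690, h₀ = 1.4010 rad.
Bracket: h₀ sin ϕ sin δ + cos ϕ cos δ sin h₀ = 1.4010×-0.21303×0.61267 + 0.97705×0.79034×0.98561 = -0.182854 + 0.761090 = 0.578236.
Inverse-square distance factor (a/d)² = 1.0520² = 1.106704.
Q̄ = (S_0/π) × 1.106704 × [bracket] = (429/π) × 1.106704 × 0.578236 = 87.39 W/m².

Q̄ ≈ 87.4 W/m²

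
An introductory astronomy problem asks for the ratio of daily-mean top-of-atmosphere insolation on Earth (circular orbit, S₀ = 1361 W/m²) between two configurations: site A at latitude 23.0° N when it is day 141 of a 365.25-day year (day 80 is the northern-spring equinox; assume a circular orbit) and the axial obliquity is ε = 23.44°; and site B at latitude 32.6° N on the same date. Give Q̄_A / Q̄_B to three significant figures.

Q̄_A / Q̄_B ≈ 0.983

— Configuration A (φ=+23.0°):
Solar longitude: λ_s = 360° × (141 − 80)/365.25 = 60.123°.
sin δ = sin 23.44° × sin 60.123° = 0.34492, so δ = +20.177°.
cos H₀ = −tan(+23.0°) tan(+20.177°) = -0.1560, H₀ = 1.7274 rad.
Bracket: H₀ sin φ sin δ + cos φ cos δ sin H₀ = 1.7274×0.39073×0.34492 + 0.92050×0.93863×0.98776 = 0.232803 + 0.853433 = 1.086236.
Q̄ = (S₀/π) × [bracket] = (1361/π) × 1.086236 = 470.58 W/m².
— Configuration B (φ=+32.6°):
cos H₀ = −tan(+32.6°) tan(+20.177°) = -0.2350, H₀ = 1.8080 rad.
Bracket: H₀ sin φ sin δ + cos φ cos δ sin H₀ = 1.8080×0.53877×0.34492 + 0.84245×0.93863×0.97199 = 0.335985 + 0.768600 = 1.104585.
Q̄ = (S₀/π) × [bracket] = (1361/π) × 1.104585 = 478.53 W/m².
Ratio Q̄_A / Q̄_B = 470.58 / 478.53 = 0.9834.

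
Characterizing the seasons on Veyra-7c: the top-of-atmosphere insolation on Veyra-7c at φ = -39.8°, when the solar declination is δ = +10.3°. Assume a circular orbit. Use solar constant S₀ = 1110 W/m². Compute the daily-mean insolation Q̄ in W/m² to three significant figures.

Q̄ ≈ 207 W/m²

cos H₀ = −tan(-39.8°) tan(+10.300°) = 0.1514, H₀ = 1.4188 rad.
Bracket: H₀ sin φ sin δ + cos φ cos δ sin H₀ = 1.4188×-0.64011×0.17880 + 0.76828×0.98389×0.98847 = -0.162384 + 0.747187 = 0.584803.
Q̄ = (S₀/π) × [bracket] = (1110/π) × 0.584803 = 206.6 W/m².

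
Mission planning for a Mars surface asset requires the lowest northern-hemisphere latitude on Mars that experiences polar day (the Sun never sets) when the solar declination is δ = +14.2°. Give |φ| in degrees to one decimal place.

|φ| = 75.8°

Polar day requires cos H₀ = −tan φ tan δ ≤ −1, i.e. tan φ tan δ ≥ 1.
The boundary is |tan φ| · |tan δ| = 1, so |φ| = 90° − |δ| = 90° − 14.2° = 75.8° in the northern hemisphere.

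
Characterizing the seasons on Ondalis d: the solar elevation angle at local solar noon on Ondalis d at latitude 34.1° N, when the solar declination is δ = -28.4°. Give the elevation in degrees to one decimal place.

27.5°

At local noon the hour angle is zero, so the zenith angle equals |φ − δ| = |+34.1° − (-28.400°)| = 62.500°.
Elevation = 90° − 62.500° = 27.5°.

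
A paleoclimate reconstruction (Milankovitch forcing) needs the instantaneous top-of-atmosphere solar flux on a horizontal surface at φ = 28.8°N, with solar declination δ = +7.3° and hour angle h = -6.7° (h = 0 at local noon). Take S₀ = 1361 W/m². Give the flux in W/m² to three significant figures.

cos θ_z = sin φ sin δ + cos φ cos δ cos h = 0.061214 + 0.863268 = 0.924482.
Flux = S₀ · cos θ_z = 1361 × 0.924482 = 1258 W/m².

1.26e+03 W/m²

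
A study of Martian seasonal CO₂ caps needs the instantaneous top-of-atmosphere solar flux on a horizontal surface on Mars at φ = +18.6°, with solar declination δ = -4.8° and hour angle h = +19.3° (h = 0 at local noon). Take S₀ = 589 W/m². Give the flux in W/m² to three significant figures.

cos θ_z = sin φ sin δ + cos φ cos δ cos h = -0.026690 + 0.891368 = 0.864678.
Flux = S₀ · cos θ_z = 589 × 0.864678 = 509.3 W/m².

509 W/m²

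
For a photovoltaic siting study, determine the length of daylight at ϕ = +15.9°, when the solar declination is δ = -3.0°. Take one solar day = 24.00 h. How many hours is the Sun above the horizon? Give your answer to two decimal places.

11.89 h

cos h₀ = −tan ϕ · tan δ = −tan(+15.9°) × tan(-3.000°) = 0.0149, so h₀ = 1.5559 rad = 89.14°.
Daylight = 2h₀/(2π) × 24.00 h = (1.5559/π) × 24.00 = 11.89 h.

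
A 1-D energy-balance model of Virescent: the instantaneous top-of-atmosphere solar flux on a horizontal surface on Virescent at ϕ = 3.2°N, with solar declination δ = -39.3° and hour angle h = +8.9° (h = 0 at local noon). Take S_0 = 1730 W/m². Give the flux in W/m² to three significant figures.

1.26e+03 W/m²

cos θ_z = sin ϕ sin δ + cos ϕ cos δ cos h = -0.035356 + 0.763331 = 0.727975.
Flux = S_0 · cos θ_z = 1730 × 0.727975 = 1259 W/m².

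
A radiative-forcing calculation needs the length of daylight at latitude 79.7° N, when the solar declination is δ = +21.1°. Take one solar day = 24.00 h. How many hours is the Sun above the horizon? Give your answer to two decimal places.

24.00 h

Sunrise equation: cos H₀ = −tan φ · tan δ = -2.1233 ≤ −1, so the Sun never sets (polar day) and H₀ = π.
Daylight = 2H₀/(2π) × 24.00 h = (3.1416/π) × 24.00 = 24.00 h.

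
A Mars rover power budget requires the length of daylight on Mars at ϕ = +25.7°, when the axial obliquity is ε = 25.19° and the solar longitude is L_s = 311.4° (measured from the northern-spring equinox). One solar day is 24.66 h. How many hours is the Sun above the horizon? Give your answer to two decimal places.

Solar declination: sin δ = sin ε · sin L_s = sin 25.19° × sin 311.4° = -0.31926, so δ = -18.618°.
cos h₀ = −tan ϕ · tan δ = −tan(+25.7°) × tan(-18.618°) = 0.1621, so h₀ = 1.4079 rad = 80.67°.
Daylight = 2h₀/(2π) × 24.66 h = (1.4079/π) × 24.66 = 11.05 h.

11.05 h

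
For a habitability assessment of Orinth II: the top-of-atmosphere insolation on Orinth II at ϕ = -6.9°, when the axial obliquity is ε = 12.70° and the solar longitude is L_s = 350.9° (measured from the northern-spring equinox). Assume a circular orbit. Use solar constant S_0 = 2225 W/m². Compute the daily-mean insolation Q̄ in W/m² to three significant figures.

Q̄ ≈ 707 W/m²

Solar declination: sin δ = sin ε · sin L_s = sin 12.70° × sin 350.9° = -0.03477, so δ = -1.993°.
cos h₀ = −tan(-6.9°) tan(-1.993°) = -0.0042, h₀ = 1.5750 rad.
Bracket: h₀ sin ϕ sin δ + cos ϕ cos δ sin h₀ = 1.5750×-0.12014×-0.03477 + 0.99276×0.99940×0.99999 = 0.006579 + 0.992154 = 0.998733.
Q̄ = (S_0/π) × [bracket] = (2225/π) × 0.998733 = 707.3 W/m².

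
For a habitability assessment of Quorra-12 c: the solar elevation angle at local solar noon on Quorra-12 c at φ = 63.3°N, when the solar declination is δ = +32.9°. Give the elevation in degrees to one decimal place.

59.6°

At local noon the hour angle is zero, so the zenith angle equals |φ − δ| = |+63.3° − (+32.900°)| = 30.400°.
Elevation = 90° − 30.400° = 59.6°.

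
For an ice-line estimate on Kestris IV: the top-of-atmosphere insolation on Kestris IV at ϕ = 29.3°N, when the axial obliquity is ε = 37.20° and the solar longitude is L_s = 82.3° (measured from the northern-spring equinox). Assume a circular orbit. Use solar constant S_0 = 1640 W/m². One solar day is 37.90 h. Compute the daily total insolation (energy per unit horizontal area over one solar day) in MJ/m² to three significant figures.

87.0 MJ/m²

Solar declination: sin δ = sin ε · sin L_s = sin 37.20° × sin 82.3° = 0.59915, so δ = +36.809°.
cos h₀ = −tan(+29.3°) tan(+36.809°) = -0.4199, h₀ = 2.0042 rad.
Bracket: h₀ sin ϕ sin δ + cos ϕ cos δ sin h₀ = 2.0042×0.48938×0.59915 + 0.87207×0.80064×0.90755 = 0.587656 + 0.633664 = 1.221320.
Q̄ = (S_0/π) × [bracket] = (1640/π) × 1.221320 = 637.56 W/m².
Daily total = Q̄ × 37.90 h × 3600 s/h = 637.56 × 37.90 × 3600 / 10⁶ = 86.99 MJ/m².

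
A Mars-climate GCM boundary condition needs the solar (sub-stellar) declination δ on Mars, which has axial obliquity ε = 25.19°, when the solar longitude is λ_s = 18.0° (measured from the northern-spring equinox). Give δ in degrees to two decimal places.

sin δ = sin ε · sin λ_s = sin 25.19° × sin 18.0° = 0.131524.
δ = arcsin(0.131524) = +7.56°.

δ = +7.56°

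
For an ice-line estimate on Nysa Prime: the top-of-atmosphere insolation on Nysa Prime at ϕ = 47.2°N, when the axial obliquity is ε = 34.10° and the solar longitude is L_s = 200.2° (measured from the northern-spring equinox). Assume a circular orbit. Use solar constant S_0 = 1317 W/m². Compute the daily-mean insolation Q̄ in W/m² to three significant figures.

Q̄ ≈ 192 W/m²

Solar declination: sin δ = sin ε · sin L_s = sin 34.10° × sin 200.2° = -0.19359, so δ = -11.162°.
cos h₀ = −tan(+47.2°) tan(-11.162°) = 0.2131, h₀ = 1.3561 rad.
Bracket: h₀ sin ϕ sin δ + cos ϕ cos δ sin h₀ = 1.3561×0.73373×-0.19359 + 0.67944×0.98108×0.97703 = -0.192624 + 0.651274 = 0.458650.
Q̄ = (S_0/π) × [bracket] = (1317/π) × 0.458650 = 192.3 W/m².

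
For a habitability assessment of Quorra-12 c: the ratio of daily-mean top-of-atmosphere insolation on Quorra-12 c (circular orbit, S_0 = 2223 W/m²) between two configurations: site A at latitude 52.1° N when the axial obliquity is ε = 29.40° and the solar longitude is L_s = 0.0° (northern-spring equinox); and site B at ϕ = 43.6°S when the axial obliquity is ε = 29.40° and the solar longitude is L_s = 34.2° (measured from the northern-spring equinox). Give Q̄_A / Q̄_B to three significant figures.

— Configuration A (ϕ=+52.1°):
Solar declination: sin δ = sin ε · sin L_s = sin 29.40° × sin 0.0° = 0.00000, so δ = +0.000°.
cos h₀ = −tan(+52.1°) tan(+0.000°) = -0.0000, h₀ = 1.5708 rad.
Bracket: h₀ sin ϕ sin δ + cos ϕ cos δ sin h₀ = 1.5708×0.78908×0.00000 + 0.61429×1.00000×1.00000 = 0.000000 + 0.614290 = 0.614290.
Q̄ = (S_0/π) × [bracket] = (2223/π) × 0.614290 = 434.67 W/m².
— Configuration B (ϕ=-43.6°):
Solar declination: sin δ = sin ε · sin L_s = sin 29.40° × sin 34.2° = 0.27593, so δ = +16.017°.
cos h₀ = −tan(-43.6°) tan(+16.017°) = 0.2734, h₀ = 1.2939 rad.
Bracket: h₀ sin ϕ sin δ + cos ϕ cos δ sin h₀ = 1.2939×-0.68962×0.27593 + 0.72417×0.96118×0.96191 = -0.246212 + 0.669545 = 0.423333.
Q̄ = (S_0/π) × [bracket] = (2223/π) × 0.423333 = 299.55 W/m².
Ratio Q̄_A / Q̄_B = 434.67 / 299.55 = 1.451.

Q̄_A / Q̄_B ≈ 1.45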